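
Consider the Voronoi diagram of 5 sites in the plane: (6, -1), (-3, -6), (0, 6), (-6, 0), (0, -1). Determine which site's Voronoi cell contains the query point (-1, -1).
Nearest site = (0, -1)

The Voronoi cell of site s contains exactly those query points closer to s than to any other site. Compute squared distances from q = (-1, -1) to each site:
  (0 − -1)² + (-1 − -1)² = 1
  (-6 − -1)² + (0 − -1)² = 26
  (-3 − -1)² + (-6 − -1)² = 29
  (6 − -1)² + (-1 − -1)² = 49
  (0 − -1)² + (6 − -1)² = 50
Minimum is attained by (0, -1), so q lies in its Voronoi cell.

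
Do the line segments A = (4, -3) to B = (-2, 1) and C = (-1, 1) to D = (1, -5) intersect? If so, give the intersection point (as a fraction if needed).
Yes; intersection at (-5/7, 1/7) (t = 11/14 on AB, s = 1/7 on CD)

Parametrize AB as A + t(B − A) = (4 + -6 t, -3 + 4 t) and CD as C + s(D − C) = (-1 + 2 s, 1 + -6 s). Solve the linear system for (t, s). Determinant = -28 ≠ 0, so a unique intersection of the containing lines exists. Solution: t = 11/14, s = 1/7 — both in [0, 1], so the segments cross. Intersection point: (-5/7, 1/7).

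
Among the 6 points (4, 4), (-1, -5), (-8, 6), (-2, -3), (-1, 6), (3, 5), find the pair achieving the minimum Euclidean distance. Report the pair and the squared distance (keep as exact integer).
Pair = ((4, 4), (3, 5)); squared distance = 2

Compute all C(6, 2) = 15 pairwise squared distances (x_i − x_j)² + (y_i − y_j)². The minimum is 2, attained by the pair ((4, 4), (3, 5)).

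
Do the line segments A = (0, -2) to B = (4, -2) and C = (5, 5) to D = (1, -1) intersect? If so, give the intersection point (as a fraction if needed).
No (intersection of containing lines falls outside at least one segment)

Parametrize and solve: t = 1/12, s = 7/6. At least one of these is outside [0, 1], so the segments do not intersect.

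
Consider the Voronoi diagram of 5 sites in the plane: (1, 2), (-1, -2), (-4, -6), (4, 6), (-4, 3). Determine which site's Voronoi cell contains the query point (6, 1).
Nearest site = (1, 2)

The Voronoi cell of site s contains exactly those query points closer to s than to any other site. Compute squared distances from q = (6, 1) to each site:
  (1 − 6)² + (2 − 1)² = 26
  (4 − 6)² + (6 − 1)² = 29
  (-1 − 6)² + (-2 − 1)² = 58
  (-4 − 6)² + (3 − 1)² = 104
  (-4 − 6)² + (-6 − 1)² = 149
Minimum is attained by (1, 2), so q lies in its Voronoi cell.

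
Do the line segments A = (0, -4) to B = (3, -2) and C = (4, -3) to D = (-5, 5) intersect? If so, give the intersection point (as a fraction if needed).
Yes; intersection at (41/14, -43/21) (t = 41/42 on AB, s = 5/42 on CD)

Parametrize AB as A + t(B − A) = (0 + 3 t, -4 + 2 t) and CD as C + s(D − C) = (4 + -9 s, -3 + 8 s). Solve the linear system for (t, s). Determinant = -42 ≠ 0, so a unique intersection of the containing lines exists. Solution: t = 41/42, s = 5/42 — both in [0, 1], so the segments cross. Intersection point: (41/14, -43/21).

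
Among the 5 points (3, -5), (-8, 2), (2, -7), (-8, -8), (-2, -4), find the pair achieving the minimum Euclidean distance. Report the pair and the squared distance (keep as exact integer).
Pair = ((3, -5), (2, -7)); squared distance = 5

Compute all C(5, 2) = 10 pairwise squared distances (x_i − x_j)² + (y_i − y_j)². The minimum is 5, attained by the pair ((3, -5), (2, -7)).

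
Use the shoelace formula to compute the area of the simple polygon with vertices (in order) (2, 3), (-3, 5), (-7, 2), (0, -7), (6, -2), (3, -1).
Area = 75

Shoelace formula: Area = (1/2) |Σ_i (x_i · y_{i+1} − x_{i+1} · y_i)| (indices mod n). Compute each cross term:
  (2)(5) − (-3)(3) = 19
  (-3)(2) − (-7)(5) = 29
  (-7)(-7) − (0)(2) = 49
  (0)(-2) − (6)(-7) = 42
  (6)(-1) − (3)(-2) = 0
  (3)(3) − (2)(-1) = 11
Sum = 150, so (signed) Area = 150/2 = 75, |Area| = 75.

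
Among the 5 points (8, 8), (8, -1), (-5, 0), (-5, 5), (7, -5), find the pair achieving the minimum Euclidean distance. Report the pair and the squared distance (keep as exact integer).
Pair = ((8, -1), (7, -5)); squared distance = 17

Compute all C(5, 2) = 10 pairwise squared distances (x_i − x_j)² + (y_i − y_j)². The minimum is 17, attained by the pair ((8, -1), (7, -5)).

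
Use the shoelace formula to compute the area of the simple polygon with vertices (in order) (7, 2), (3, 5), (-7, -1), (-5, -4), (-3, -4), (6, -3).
Area = 79

Shoelace formula: Area = (1/2) |Σ_i (x_i · y_{i+1} − x_{i+1} · y_i)| (indices mod n). Compute each cross term:
  (7)(5) − (3)(2) = 29
  (3)(-1) − (-7)(5) = 32
  (-7)(-4) − (-5)(-1) = 23
  (-5)(-4) − (-3)(-4) = 8
  (-3)(-3) − (6)(-4) = 33
  (6)(2) − (7)(-3) = 33
Sum = 158, so (signed) Area = 158/2 = 79, |Area| = 79.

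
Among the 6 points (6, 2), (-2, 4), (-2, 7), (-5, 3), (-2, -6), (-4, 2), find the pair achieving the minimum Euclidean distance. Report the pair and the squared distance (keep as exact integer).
Pair = ((-5, 3), (-4, 2)); squared distance = 2

Compute all C(6, 2) = 15 pairwise squared distances (x_i − x_j)² + (y_i − y_j)². The minimum is 2, attained by the pair ((-5, 3), (-4, 2)).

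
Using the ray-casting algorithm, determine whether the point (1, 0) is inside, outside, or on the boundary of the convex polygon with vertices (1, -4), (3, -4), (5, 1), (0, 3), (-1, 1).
The point (1, 0) lies strictly inside the polygon

Cast a horizontal ray to the right from the query point and count how many polygon edges it crosses (each edge strictly once or zero times, handled with the usual half-open convention). 
Parity of crossings → odd ⇒ inside.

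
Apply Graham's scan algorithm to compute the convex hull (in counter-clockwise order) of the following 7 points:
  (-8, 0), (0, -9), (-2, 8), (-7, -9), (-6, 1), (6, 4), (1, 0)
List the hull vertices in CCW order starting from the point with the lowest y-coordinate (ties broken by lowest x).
Hull (CCW) = [(-7, -9), (0, -9), (6, 4), (-2, 8), (-8, 0)]

Graham scan procedure:
  1. Find the pivot p₀ = point with lowest y (tie → lowest x): (-7, -9).
  2. Sort the remaining points by polar angle around p₀.
  3. Walk through sorted points, maintaining a stack; pop the top while the last three entries make a non-left turn (cross product ≤ 0).
  4. Final stack is the convex hull in CCW order: (-7, -9), (0, -9), (6, 4), (-2, 8), (-8, 0).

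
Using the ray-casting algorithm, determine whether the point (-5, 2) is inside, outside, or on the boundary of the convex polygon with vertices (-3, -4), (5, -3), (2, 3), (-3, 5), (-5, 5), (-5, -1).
The point (-5, 2) lies on the polygon boundary

Boundary check: the query satisfies the collinearity and bounding-box conditions for some polygon edge, so it lies exactly on the boundary.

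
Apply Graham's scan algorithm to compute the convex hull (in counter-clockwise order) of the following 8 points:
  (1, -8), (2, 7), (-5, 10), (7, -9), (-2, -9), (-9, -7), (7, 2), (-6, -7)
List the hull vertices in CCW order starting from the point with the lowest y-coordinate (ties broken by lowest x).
Hull (CCW) = [(-2, -9), (7, -9), (7, 2), (2, 7), (-5, 10), (-9, -7)]

Graham scan procedure:
  1. Find the pivot p₀ = point with lowest y (tie → lowest x): (-2, -9).
  2. Sort the remaining points by polar angle around p₀.
  3. Walk through sorted points, maintaining a stack; pop the top while the last three entries make a non-left turn (cross product ≤ 0).
  4. Final stack is the convex hull in CCW order: (-2, -9), (7, -9), (7, 2), (2, 7), (-5, 10), (-9, -7).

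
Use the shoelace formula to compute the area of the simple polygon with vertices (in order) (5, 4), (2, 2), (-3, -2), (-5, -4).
Area = 3

Shoelace formula: Area = (1/2) |Σ_i (x_i · y_{i+1} − x_{i+1} · y_i)| (indices mod n). Compute each cross term:
  (5)(2) − (2)(4) = 2
  (2)(-2) − (-3)(2) = 2
  (-3)(-4) − (-5)(-2) = 2
  (-5)(4) − (5)(-4) = 0
Sum = 6, so (signed) Area = 6/2 = 3, |Area| = 3.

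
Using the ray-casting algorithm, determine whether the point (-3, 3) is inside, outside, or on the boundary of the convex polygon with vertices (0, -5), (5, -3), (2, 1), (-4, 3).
The point (-3, 3) lies strictly outside the polygon

Cast a horizontal ray to the right from the query point and count how many polygon edges it crosses (each edge strictly once or zero times, handled with the usual half-open convention). 
Parity of crossings → even ⇒ outside.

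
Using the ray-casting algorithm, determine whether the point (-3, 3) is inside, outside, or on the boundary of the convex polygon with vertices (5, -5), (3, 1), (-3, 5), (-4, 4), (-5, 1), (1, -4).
The point (-3, 3) lies strictly inside the polygon

Cast a horizontal ray to the right from the query point and count how many polygon edges it crosses (each edge strictly once or zero times, handled with the usual half-open convention). 
Parity of crossings → odd ⇒ inside.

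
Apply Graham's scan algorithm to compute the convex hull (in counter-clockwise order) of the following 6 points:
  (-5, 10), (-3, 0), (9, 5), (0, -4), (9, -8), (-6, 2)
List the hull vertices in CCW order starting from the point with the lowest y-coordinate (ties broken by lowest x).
Hull (CCW) = [(9, -8), (9, 5), (-5, 10), (-6, 2), (0, -4)]

Graham scan procedure:
  1. Find the pivot p₀ = point with lowest y (tie → lowest x): (9, -8).
  2. Sort the remaining points by polar angle around p₀.
  3. Walk through sorted points, maintaining a stack; pop the top while the last three entries make a non-left turn (cross product ≤ 0).
  4. Final stack is the convex hull in CCW order: (9, -8), (9, 5), (-5, 10), (-6, 2), (0, -4).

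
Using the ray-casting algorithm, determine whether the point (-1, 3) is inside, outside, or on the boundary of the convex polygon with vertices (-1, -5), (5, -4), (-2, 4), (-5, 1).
The point (-1, 3) lies strictly outside the polygon

Cast a horizontal ray to the right from the query point and count how many polygon edges it crosses (each edge strictly once or zero times, handled with the usual half-open convention). 
Parity of crossings → even ⇒ outside.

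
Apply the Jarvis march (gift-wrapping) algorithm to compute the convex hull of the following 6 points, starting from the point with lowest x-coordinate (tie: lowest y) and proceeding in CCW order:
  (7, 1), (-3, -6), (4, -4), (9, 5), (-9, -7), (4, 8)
Hull (CCW) = [(-9, -7), (-3, -6), (4, -4), (7, 1), (9, 5), (4, 8)]

Jarvis march: at each step, from the current hull vertex p, select the next vertex q as the point such that every other point lies strictly to the left of (or on) the directed line p → q. (Equivalently: for every other point r, the cross product (q − p) × (r − p) ≥ 0.)
Starting point (lowest x, tie lowest y): (-9, -7). Wrap until returning to start. Resulting hull: (-9, -7), (-3, -6), (4, -4), (7, 1), (9, 5), (4, 8).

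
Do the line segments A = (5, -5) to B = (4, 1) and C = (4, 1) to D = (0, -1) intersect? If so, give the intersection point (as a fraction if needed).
Yes; intersection at (4, 1) (t = 1 on AB, s = 0 on CD)

Parametrize AB as A + t(B − A) = (5 + -1 t, -5 + 6 t) and CD as C + s(D − C) = (4 + -4 s, 1 + -2 s). Solve the linear system for (t, s). Determinant = -26 ≠ 0, so a unique intersection of the containing lines exists. Solution: t = 1, s = 0 — both in [0, 1], so the segments cross. Intersection point: (4, 1).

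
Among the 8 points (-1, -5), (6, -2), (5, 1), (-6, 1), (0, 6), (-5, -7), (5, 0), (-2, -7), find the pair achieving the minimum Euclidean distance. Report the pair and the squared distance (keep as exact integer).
Pair = ((5, 1), (5, 0)); squared distance = 1

Compute all C(8, 2) = 28 pairwise squared distances (x_i − x_j)² + (y_i − y_j)². The minimum is 1, attained by the pair ((5, 1), (5, 0)).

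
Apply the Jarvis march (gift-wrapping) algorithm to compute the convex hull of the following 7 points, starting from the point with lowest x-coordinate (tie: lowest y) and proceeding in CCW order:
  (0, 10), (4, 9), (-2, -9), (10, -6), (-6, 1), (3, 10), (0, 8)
Hull (CCW) = [(-6, 1), (-2, -9), (10, -6), (4, 9), (3, 10), (0, 10)]

Jarvis march: at each step, from the current hull vertex p, select the next vertex q as the point such that every other point lies strictly to the left of (or on) the directed line p → q. (Equivalently: for every other point r, the cross product (q − p) × (r − p) ≥ 0.)
Starting point (lowest x, tie lowest y): (-6, 1). Wrap until returning to start. Resulting hull: (-6, 1), (-2, -9), (10, -6), (4, 9), (3, 10), (0, 10).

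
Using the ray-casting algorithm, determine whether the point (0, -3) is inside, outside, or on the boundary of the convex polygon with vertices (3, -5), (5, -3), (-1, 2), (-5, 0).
The point (0, -3) lies strictly inside the polygon

Cast a horizontal ray to the right from the query point and count how many polygon edges it crosses (each edge strictly once or zero times, handled with the usual half-open convention). 
Parity of crossings → odd ⇒ inside.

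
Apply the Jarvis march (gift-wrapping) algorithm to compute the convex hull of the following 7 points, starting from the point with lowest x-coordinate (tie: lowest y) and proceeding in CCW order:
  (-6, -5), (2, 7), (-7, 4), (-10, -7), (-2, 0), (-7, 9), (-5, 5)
Hull (CCW) = [(-10, -7), (-6, -5), (-2, 0), (2, 7), (-7, 9)]

Jarvis march: at each step, from the current hull vertex p, select the next vertex q as the point such that every other point lies strictly to the left of (or on) the directed line p → q. (Equivalently: for every other point r, the cross product (q − p) × (r − p) ≥ 0.)
Starting point (lowest x, tie lowest y): (-10, -7). Wrap until returning to start. Resulting hull: (-10, -7), (-6, -5), (-2, 0), (2, 7), (-7, 9).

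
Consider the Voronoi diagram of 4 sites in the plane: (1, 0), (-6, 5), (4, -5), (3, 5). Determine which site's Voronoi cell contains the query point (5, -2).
Nearest site = (4, -5)

The Voronoi cell of site s contains exactly those query points closer to s than to any other site. Compute squared distances from q = (5, -2) to each site:
  (4 − 5)² + (-5 − -2)² = 10
  (1 − 5)² + (0 − -2)² = 20
  (3 − 5)² + (5 − -2)² = 53
  (-6 − 5)² + (5 − -2)² = 170
Minimum is attained by (4, -5), so q lies in its Voronoi cell.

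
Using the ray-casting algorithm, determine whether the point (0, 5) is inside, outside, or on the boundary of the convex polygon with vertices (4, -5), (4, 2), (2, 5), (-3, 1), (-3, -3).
The point (0, 5) lies strictly outside the polygon

Cast a horizontal ray to the right from the query point and count how many polygon edges it crosses (each edge strictly once or zero times, handled with the usual half-open convention). 
Parity of crossings → even ⇒ outside.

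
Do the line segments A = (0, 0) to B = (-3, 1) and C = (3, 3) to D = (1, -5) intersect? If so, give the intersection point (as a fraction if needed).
No (intersection of containing lines falls outside at least one segment)

Parametrize and solve: t = -9/13, s = 6/13. At least one of these is outside [0, 1], so the segments do not intersect.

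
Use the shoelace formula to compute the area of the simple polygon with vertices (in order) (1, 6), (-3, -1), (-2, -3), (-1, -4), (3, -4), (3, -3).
Area = 69/2

Shoelace formula: Area = (1/2) |Σ_i (x_i · y_{i+1} − x_{i+1} · y_i)| (indices mod n). Compute each cross term:
  (1)(-1) − (-3)(6) = 17
  (-3)(-3) − (-2)(-1) = 7
  (-2)(-4) − (-1)(-3) = 5
  (-1)(-4) − (3)(-4) = 16
  (3)(-3) − (3)(-4) = 3
  (3)(6) − (1)(-3) = 21
Sum = 69, so (signed) Area = 69/2 = 69/2, |Area| = 69/2.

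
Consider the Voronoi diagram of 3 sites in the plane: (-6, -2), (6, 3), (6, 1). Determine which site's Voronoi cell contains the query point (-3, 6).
Nearest site = (-6, -2)

The Voronoi cell of site s contains exactly those query points closer to s than to any other site. Compute squared distances from q = (-3, 6) to each site:
  (-6 − -3)² + (-2 − 6)² = 73
  (6 − -3)² + (3 − 6)² = 90
  (6 − -3)² + (1 − 6)² = 106
Minimum is attained by (-6, -2), so q lies in its Voronoi cell.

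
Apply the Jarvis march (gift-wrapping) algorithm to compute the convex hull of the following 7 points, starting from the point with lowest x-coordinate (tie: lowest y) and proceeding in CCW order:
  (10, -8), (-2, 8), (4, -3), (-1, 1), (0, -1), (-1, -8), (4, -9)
Hull (CCW) = [(-2, 8), (-1, -8), (4, -9), (10, -8)]

Jarvis march: at each step, from the current hull vertex p, select the next vertex q as the point such that every other point lies strictly to the left of (or on) the directed line p → q. (Equivalently: for every other point r, the cross product (q − p) × (r − p) ≥ 0.)
Starting point (lowest x, tie lowest y): (-2, 8). Wrap until returning to start. Resulting hull: (-2, 8), (-1, -8), (4, -9), (10, -8).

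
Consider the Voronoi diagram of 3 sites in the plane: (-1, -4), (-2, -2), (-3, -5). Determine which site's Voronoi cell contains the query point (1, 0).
Nearest site = (-2, -2)

The Voronoi cell of site s contains exactly those query points closer to s than to any other site. Compute squared distances from q = (1, 0) to each site:
  (-2 − 1)² + (-2 − 0)² = 13
  (-1 − 1)² + (-4 − 0)² = 20
  (-3 − 1)² + (-5 − 0)² = 41
Minimum is attained by (-2, -2), so q lies in its Voronoi cell.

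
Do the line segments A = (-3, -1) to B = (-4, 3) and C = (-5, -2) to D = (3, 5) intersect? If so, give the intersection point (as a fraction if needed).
Yes; intersection at (-41/13, -5/13) (t = 2/13 on AB, s = 3/13 on CD)

Parametrize AB as A + t(B − A) = (-3 + -1 t, -1 + 4 t) and CD as C + s(D − C) = (-5 + 8 s, -2 + 7 s). Solve the linear system for (t, s). Determinant = 39 ≠ 0, so a unique intersection of the containing lines exists. Solution: t = 2/13, s = 3/13 — both in [0, 1], so the segments cross. Intersection point: (-41/13, -5/13).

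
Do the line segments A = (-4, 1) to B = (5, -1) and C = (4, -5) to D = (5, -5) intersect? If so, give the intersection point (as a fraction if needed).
No (intersection of containing lines falls outside at least one segment)

Parametrize and solve: t = 3, s = 19. At least one of these is outside [0, 1], so the segments do not intersect.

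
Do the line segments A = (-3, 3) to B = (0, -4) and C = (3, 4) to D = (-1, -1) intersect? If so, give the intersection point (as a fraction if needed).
No (intersection of containing lines falls outside at least one segment)

Parametrize and solve: t = 26/43, s = 45/43. At least one of these is outside [0, 1], so the segments do not intersect.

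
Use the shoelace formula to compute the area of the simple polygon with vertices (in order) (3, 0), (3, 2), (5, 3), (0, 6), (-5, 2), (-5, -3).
Area = 99/2

Shoelace formula: Area = (1/2) |Σ_i (x_i · y_{i+1} − x_{i+1} · y_i)| (indices mod n). Compute each cross term:
  (3)(2) − (3)(0) = 6
  (3)(3) − (5)(2) = -1
  (5)(6) − (0)(3) = 30
  (0)(2) − (-5)(6) = 30
  (-5)(-3) − (-5)(2) = 25
  (-5)(0) − (3)(-3) = 9
Sum = 99, so (signed) Area = 99/2 = 99/2, |Area| = 99/2.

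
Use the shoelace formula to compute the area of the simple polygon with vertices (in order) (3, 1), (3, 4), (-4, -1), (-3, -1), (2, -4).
Area = 51/2

Shoelace formula: Area = (1/2) |Σ_i (x_i · y_{i+1} − x_{i+1} · y_i)| (indices mod n). Compute each cross term:
  (3)(4) − (3)(1) = 9
  (3)(-1) − (-4)(4) = 13
  (-4)(-1) − (-3)(-1) = 1
  (-3)(-4) − (2)(-1) = 14
  (2)(1) − (3)(-4) = 14
Sum = 51, so (signed) Area = 51/2 = 51/2, |Area| = 51/2.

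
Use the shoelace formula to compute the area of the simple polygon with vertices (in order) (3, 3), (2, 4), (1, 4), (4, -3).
Area = 6

Shoelace formula: Area = (1/2) |Σ_i (x_i · y_{i+1} − x_{i+1} · y_i)| (indices mod n). Compute each cross term:
  (3)(4) − (2)(3) = 6
  (2)(4) − (1)(4) = 4
  (1)(-3) − (4)(4) = -19
  (4)(3) − (3)(-3) = 21
Sum = 12, so (signed) Area = 12/2 = 6, |Area| = 6.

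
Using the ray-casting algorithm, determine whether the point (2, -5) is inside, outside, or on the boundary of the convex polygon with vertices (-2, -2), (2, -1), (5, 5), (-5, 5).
The point (2, -5) lies strictly outside the polygon

Cast a horizontal ray to the right from the query point and count how many polygon edges it crosses (each edge strictly once or zero times, handled with the usual half-open convention). 
Parity of crossings → even ⇒ outside.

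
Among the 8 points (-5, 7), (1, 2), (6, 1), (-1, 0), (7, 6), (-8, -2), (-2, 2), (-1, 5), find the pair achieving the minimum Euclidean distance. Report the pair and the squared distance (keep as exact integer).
Pair = ((-1, 0), (-2, 2)); squared distance = 5

Compute all C(8, 2) = 28 pairwise squared distances (x_i − x_j)² + (y_i − y_j)². The minimum is 5, attained by the pair ((-1, 0), (-2, 2)).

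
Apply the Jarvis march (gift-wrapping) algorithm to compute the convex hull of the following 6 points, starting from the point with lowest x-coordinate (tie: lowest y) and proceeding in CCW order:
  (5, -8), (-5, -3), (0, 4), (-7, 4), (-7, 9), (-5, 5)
Hull (CCW) = [(-7, 4), (-5, -3), (5, -8), (0, 4), (-7, 9)]

Jarvis march: at each step, from the current hull vertex p, select the next vertex q as the point such that every other point lies strictly to the left of (or on) the directed line p → q. (Equivalently: for every other point r, the cross product (q − p) × (r − p) ≥ 0.)
Starting point (lowest x, tie lowest y): (-7, 4). Wrap until returning to start. Resulting hull: (-7, 4), (-5, -3), (5, -8), (0, 4), (-7, 9).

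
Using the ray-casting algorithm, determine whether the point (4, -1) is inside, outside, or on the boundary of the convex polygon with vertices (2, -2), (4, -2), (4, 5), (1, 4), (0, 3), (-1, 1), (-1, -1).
The point (4, -1) lies on the polygon boundary

Boundary check: the query satisfies the collinearity and bounding-box conditions for some polygon edge, so it lies exactly on the boundary.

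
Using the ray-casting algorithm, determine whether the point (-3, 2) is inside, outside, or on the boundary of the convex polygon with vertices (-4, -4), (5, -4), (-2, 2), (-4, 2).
The point (-3, 2) lies on the polygon boundary

Boundary check: the query satisfies the collinearity and bounding-box conditions for some polygon edge, so it lies exactly on the boundary.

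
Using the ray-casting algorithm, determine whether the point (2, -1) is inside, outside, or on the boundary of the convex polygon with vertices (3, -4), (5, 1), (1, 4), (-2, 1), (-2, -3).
The point (2, -1) lies strictly inside the polygon

Cast a horizontal ray to the right from the query point and count how many polygon edges it crosses (each edge strictly once or zero times, handled with the usual half-open convention). 
Parity of crossings → odd ⇒ inside.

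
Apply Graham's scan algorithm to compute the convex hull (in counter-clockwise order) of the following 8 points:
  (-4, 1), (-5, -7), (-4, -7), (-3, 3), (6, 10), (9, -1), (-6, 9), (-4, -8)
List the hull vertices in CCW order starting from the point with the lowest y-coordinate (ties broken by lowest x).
Hull (CCW) = [(-4, -8), (9, -1), (6, 10), (-6, 9), (-5, -7)]

Graham scan procedure:
  1. Find the pivot p₀ = point with lowest y (tie → lowest x): (-4, -8).
  2. Sort the remaining points by polar angle around p₀.
  3. Walk through sorted points, maintaining a stack; pop the top while the last three entries make a non-left turn (cross product ≤ 0).
  4. Final stack is the convex hull in CCW order: (-4, -8), (9, -1), (6, 10), (-6, 9), (-5, -7).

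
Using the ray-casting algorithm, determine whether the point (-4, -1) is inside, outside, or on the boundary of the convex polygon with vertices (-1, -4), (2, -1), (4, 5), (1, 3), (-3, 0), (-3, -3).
The point (-4, -1) lies strictly outside the polygon

Cast a horizontal ray to the right from the query point and count how many polygon edges it crosses (each edge strictly once or zero times, handled with the usual half-open convention). 
Parity of crossings → even ⇒ outside.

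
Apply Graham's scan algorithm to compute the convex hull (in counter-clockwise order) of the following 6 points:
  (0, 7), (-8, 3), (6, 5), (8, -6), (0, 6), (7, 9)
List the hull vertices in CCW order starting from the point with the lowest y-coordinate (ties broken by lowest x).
Hull (CCW) = [(8, -6), (7, 9), (0, 7), (-8, 3)]

Graham scan procedure:
  1. Find the pivot p₀ = point with lowest y (tie → lowest x): (8, -6).
  2. Sort the remaining points by polar angle around p₀.
  3. Walk through sorted points, maintaining a stack; pop the top while the last three entries make a non-left turn (cross product ≤ 0).
  4. Final stack is the convex hull in CCW order: (8, -6), (7, 9), (0, 7), (-8, 3).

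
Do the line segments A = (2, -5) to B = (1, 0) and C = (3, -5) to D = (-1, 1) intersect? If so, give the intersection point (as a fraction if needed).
Yes; intersection at (11/7, -20/7) (t = 3/7 on AB, s = 5/14 on CD)

Parametrize AB as A + t(B − A) = (2 + -1 t, -5 + 5 t) and CD as C + s(D − C) = (3 + -4 s, -5 + 6 s). Solve the linear system for (t, s). Determinant = -14 ≠ 0, so a unique intersection of the containing lines exists. Solution: t = 3/7, s = 5/14 — both in [0, 1], so the segments cross. Intersection point: (11/7, -20/7).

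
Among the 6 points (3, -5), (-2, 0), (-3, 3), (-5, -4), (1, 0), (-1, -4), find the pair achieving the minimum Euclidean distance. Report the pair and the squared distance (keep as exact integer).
Pair = ((-2, 0), (1, 0)); squared distance = 9

Compute all C(6, 2) = 15 pairwise squared distances (x_i − x_j)² + (y_i − y_j)². The minimum is 9, attained by the pair ((-2, 0), (1, 0)).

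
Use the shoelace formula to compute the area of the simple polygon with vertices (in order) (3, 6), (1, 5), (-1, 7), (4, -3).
Area = 29/2

Shoelace formula: Area = (1/2) |Σ_i (x_i · y_{i+1} − x_{i+1} · y_i)| (indices mod n). Compute each cross term:
  (3)(5) − (1)(6) = 9
  (1)(7) − (-1)(5) = 12
  (-1)(-3) − (4)(7) = -25
  (4)(6) − (3)(-3) = 33
Sum = 29, so (signed) Area = 29/2 = 29/2, |Area| = 29/2.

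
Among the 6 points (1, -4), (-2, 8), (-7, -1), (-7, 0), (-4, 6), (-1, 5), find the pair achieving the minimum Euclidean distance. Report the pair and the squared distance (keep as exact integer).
Pair = ((-7, -1), (-7, 0)); squared distance = 1

Compute all C(6, 2) = 15 pairwise squared distances (x_i − x_j)² + (y_i − y_j)². The minimum is 1, attained by the pair ((-7, -1), (-7, 0)).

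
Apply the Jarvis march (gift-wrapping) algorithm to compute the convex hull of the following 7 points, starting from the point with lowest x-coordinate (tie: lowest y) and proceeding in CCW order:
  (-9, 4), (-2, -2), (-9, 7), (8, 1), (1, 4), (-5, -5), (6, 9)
Hull (CCW) = [(-9, 4), (-5, -5), (8, 1), (6, 9), (-9, 7)]

Jarvis march: at each step, from the current hull vertex p, select the next vertex q as the point such that every other point lies strictly to the left of (or on) the directed line p → q. (Equivalently: for every other point r, the cross product (q − p) × (r − p) ≥ 0.)
Starting point (lowest x, tie lowest y): (-9, 4). Wrap until returning to start. Resulting hull: (-9, 4), (-5, -5), (8, 1), (6, 9), (-9, 7).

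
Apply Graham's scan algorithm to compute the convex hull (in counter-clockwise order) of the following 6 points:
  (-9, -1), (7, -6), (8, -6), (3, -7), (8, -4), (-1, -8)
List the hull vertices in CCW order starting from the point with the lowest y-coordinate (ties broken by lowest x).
Hull (CCW) = [(-1, -8), (8, -6), (8, -4), (-9, -1)]

Graham scan procedure:
  1. Find the pivot p₀ = point with lowest y (tie → lowest x): (-1, -8).
  2. Sort the remaining points by polar angle around p₀.
  3. Walk through sorted points, maintaining a stack; pop the top while the last three entries make a non-left turn (cross product ≤ 0).
  4. Final stack is the convex hull in CCW order: (-1, -8), (8, -6), (8, -4), (-9, -1).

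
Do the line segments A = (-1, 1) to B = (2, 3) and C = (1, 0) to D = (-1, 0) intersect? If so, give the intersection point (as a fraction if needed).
No (intersection of containing lines falls outside at least one segment)

Parametrize and solve: t = -1/2, s = 7/4. At least one of these is outside [0, 1], so the segments do not intersect.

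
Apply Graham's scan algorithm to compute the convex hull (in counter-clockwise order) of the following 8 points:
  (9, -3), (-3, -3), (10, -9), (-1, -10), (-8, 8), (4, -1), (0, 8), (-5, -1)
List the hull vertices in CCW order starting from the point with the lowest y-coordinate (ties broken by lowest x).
Hull (CCW) = [(-1, -10), (10, -9), (9, -3), (0, 8), (-8, 8), (-5, -1)]

Graham scan procedure:
  1. Find the pivot p₀ = point with lowest y (tie → lowest x): (-1, -10).
  2. Sort the remaining points by polar angle around p₀.
  3. Walk through sorted points, maintaining a stack; pop the top while the last three entries make a non-left turn (cross product ≤ 0).
  4. Final stack is the convex hull in CCW order: (-1, -10), (10, -9), (9, -3), (0, 8), (-8, 8), (-5, -1).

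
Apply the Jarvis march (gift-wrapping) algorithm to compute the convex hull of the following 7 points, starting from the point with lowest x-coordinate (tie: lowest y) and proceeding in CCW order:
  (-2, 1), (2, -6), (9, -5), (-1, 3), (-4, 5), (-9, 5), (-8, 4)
Hull (CCW) = [(-9, 5), (2, -6), (9, -5), (-1, 3), (-4, 5)]

Jarvis march: at each step, from the current hull vertex p, select the next vertex q as the point such that every other point lies strictly to the left of (or on) the directed line p → q. (Equivalently: for every other point r, the cross product (q − p) × (r − p) ≥ 0.)
Starting point (lowest x, tie lowest y): (-9, 5). Wrap until returning to start. Resulting hull: (-9, 5), (2, -6), (9, -5), (-1, 3), (-4, 5).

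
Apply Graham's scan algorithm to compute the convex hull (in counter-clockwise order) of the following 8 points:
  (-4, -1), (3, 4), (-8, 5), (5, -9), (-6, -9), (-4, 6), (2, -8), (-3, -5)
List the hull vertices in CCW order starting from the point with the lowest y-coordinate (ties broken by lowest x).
Hull (CCW) = [(-6, -9), (5, -9), (3, 4), (-4, 6), (-8, 5)]

Graham scan procedure:
  1. Find the pivot p₀ = point with lowest y (tie → lowest x): (-6, -9).
  2. Sort the remaining points by polar angle around p₀.
  3. Walk through sorted points, maintaining a stack; pop the top while the last three entries make a non-left turn (cross product ≤ 0).
  4. Final stack is the convex hull in CCW order: (-6, -9), (5, -9), (3, 4), (-4, 6), (-8, 5).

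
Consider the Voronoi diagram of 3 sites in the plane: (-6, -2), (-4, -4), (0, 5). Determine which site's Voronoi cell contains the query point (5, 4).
Nearest site = (0, 5)

The Voronoi cell of site s contains exactly those query points closer to s than to any other site. Compute squared distances from q = (5, 4) to each site:
  (0 − 5)² + (5 − 4)² = 26
  (-4 − 5)² + (-4 − 4)² = 145
  (-6 − 5)² + (-2 − 4)² = 157
Minimum is attained by (0, 5), so q lies in its Voronoi cell.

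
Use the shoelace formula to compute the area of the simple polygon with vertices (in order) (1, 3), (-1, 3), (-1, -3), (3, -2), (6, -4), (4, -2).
Area = 41/2

Shoelace formula: Area = (1/2) |Σ_i (x_i · y_{i+1} − x_{i+1} · y_i)| (indices mod n). Compute each cross term:
  (1)(3) − (-1)(3) = 6
  (-1)(-3) − (-1)(3) = 6
  (-1)(-2) − (3)(-3) = 11
  (3)(-4) − (6)(-2) = 0
  (6)(-2) − (4)(-4) = 4
  (4)(3) − (1)(-2) = 14
Sum = 41, so (signed) Area = 41/2 = 41/2, |Area| = 41/2.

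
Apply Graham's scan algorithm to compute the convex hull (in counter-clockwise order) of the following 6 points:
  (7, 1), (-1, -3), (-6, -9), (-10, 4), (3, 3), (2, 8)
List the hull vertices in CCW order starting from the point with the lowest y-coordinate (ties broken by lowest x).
Hull (CCW) = [(-6, -9), (7, 1), (2, 8), (-10, 4)]

Graham scan procedure:
  1. Find the pivot p₀ = point with lowest y (tie → lowest x): (-6, -9).
  2. Sort the remaining points by polar angle around p₀.
  3. Walk through sorted points, maintaining a stack; pop the top while the last three entries make a non-left turn (cross product ≤ 0).
  4. Final stack is the convex hull in CCW order: (-6, -9), (7, 1), (2, 8), (-10, 4).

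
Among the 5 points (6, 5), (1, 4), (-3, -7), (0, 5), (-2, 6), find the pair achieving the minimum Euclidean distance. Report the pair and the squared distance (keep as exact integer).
Pair = ((1, 4), (0, 5)); squared distance = 2

Compute all C(5, 2) = 10 pairwise squared distances (x_i − x_j)² + (y_i − y_j)². The minimum is 2, attained by the pair ((1, 4), (0, 5)).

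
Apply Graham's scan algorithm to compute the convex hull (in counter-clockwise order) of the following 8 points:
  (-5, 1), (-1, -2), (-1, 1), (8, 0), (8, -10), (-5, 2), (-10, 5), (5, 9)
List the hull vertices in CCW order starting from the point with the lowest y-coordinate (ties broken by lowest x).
Hull (CCW) = [(8, -10), (8, 0), (5, 9), (-10, 5)]

Graham scan procedure:
  1. Find the pivot p₀ = point with lowest y (tie → lowest x): (8, -10).
  2. Sort the remaining points by polar angle around p₀.
  3. Walk through sorted points, maintaining a stack; pop the top while the last three entries make a non-left turn (cross product ≤ 0).
  4. Final stack is the convex hull in CCW order: (8, -10), (8, 0), (5, 9), (-10, 5).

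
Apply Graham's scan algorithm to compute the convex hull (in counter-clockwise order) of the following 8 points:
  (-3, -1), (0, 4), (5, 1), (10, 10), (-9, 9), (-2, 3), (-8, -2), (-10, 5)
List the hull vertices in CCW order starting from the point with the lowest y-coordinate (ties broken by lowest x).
Hull (CCW) = [(-8, -2), (-3, -1), (5, 1), (10, 10), (-9, 9), (-10, 5)]

Graham scan procedure:
  1. Find the pivot p₀ = point with lowest y (tie → lowest x): (-8, -2).
  2. Sort the remaining points by polar angle around p₀.
  3. Walk through sorted points, maintaining a stack; pop the top while the last three entries make a non-left turn (cross product ≤ 0).
  4. Final stack is the convex hull in CCW order: (-8, -2), (-3, -1), (5, 1), (10, 10), (-9, 9), (-10, 5).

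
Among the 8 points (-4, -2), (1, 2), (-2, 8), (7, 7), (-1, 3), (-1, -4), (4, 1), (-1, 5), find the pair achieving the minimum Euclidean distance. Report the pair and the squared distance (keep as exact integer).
Pair = ((-1, 3), (-1, 5)); squared distance = 4

Compute all C(8, 2) = 28 pairwise squared distances (x_i − x_j)² + (y_i − y_j)². The minimum is 4, attained by the pair ((-1, 3), (-1, 5)).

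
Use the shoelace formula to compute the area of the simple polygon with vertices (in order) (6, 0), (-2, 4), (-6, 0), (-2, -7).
Area = 66

Shoelace formula: Area = (1/2) |Σ_i (x_i · y_{i+1} − x_{i+1} · y_i)| (indices mod n). Compute each cross term:
  (6)(4) − (-2)(0) = 24
  (-2)(0) − (-6)(4) = 24
  (-6)(-7) − (-2)(0) = 42
  (-2)(0) − (6)(-7) = 42
Sum = 132, so (signed) Area = 132/2 = 66, |Area| = 66.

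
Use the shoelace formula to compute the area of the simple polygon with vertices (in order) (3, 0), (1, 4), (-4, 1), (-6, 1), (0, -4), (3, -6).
Area = 85/2

Shoelace formula: Area = (1/2) |Σ_i (x_i · y_{i+1} − x_{i+1} · y_i)| (indices mod n). Compute each cross term:
  (3)(4) − (1)(0) = 12
  (1)(1) − (-4)(4) = 17
  (-4)(1) − (-6)(1) = 2
  (-6)(-4) − (0)(1) = 24
  (0)(-6) − (3)(-4) = 12
  (3)(0) − (3)(-6) = 18
Sum = 85, so (signed) Area = 85/2 = 85/2, |Area| = 85/2.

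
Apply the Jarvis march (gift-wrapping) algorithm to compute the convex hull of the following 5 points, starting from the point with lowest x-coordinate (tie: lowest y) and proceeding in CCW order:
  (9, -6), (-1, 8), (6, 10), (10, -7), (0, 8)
Hull (CCW) = [(-1, 8), (9, -6), (10, -7), (6, 10)]

Jarvis march: at each step, from the current hull vertex p, select the next vertex q as the point such that every other point lies strictly to the left of (or on) the directed line p → q. (Equivalently: for every other point r, the cross product (q − p) × (r − p) ≥ 0.)
Starting point (lowest x, tie lowest y): (-1, 8). Wrap until returning to start. Resulting hull: (-1, 8), (9, -6), (10, -7), (6, 10).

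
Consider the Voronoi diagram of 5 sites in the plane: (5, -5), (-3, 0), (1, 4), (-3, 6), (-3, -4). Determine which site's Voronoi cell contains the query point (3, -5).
Nearest site = (5, -5)

The Voronoi cell of site s contains exactly those query points closer to s than to any other site. Compute squared distances from q = (3, -5) to each site:
  (5 − 3)² + (-5 − -5)² = 4
  (-3 − 3)² + (-4 − -5)² = 37
  (-3 − 3)² + (0 − -5)² = 61
  (1 − 3)² + (4 − -5)² = 85
  (-3 − 3)² + (6 − -5)² = 157
Minimum is attained by (5, -5), so q lies in its Voronoi cell.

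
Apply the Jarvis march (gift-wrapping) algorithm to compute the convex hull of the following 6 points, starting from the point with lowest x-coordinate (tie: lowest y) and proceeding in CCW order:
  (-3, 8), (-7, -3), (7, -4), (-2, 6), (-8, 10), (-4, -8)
Hull (CCW) = [(-8, 10), (-7, -3), (-4, -8), (7, -4), (-3, 8)]

Jarvis march: at each step, from the current hull vertex p, select the next vertex q as the point such that every other point lies strictly to the left of (or on) the directed line p → q. (Equivalently: for every other point r, the cross product (q − p) × (r − p) ≥ 0.)
Starting point (lowest x, tie lowest y): (-8, 10). Wrap until returning to start. Resulting hull: (-8, 10), (-7, -3), (-4, -8), (7, -4), (-3, 8).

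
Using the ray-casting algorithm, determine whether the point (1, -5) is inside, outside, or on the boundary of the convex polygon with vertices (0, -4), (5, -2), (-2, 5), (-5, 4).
The point (1, -5) lies strictly outside the polygon

Cast a horizontal ray to the right from the query point and count how many polygon edges it crosses (each edge strictly once or zero times, handled with the usual half-open convention). 
Parity of crossings → even ⇒ outside.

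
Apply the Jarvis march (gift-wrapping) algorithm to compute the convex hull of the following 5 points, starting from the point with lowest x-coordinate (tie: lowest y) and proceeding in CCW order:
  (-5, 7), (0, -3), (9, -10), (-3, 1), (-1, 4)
Hull (CCW) = [(-5, 7), (-3, 1), (0, -3), (9, -10), (-1, 4)]

Jarvis march: at each step, from the current hull vertex p, select the next vertex q as the point such that every other point lies strictly to the left of (or on) the directed line p → q. (Equivalently: for every other point r, the cross product (q − p) × (r − p) ≥ 0.)
Starting point (lowest x, tie lowest y): (-5, 7). Wrap until returning to start. Resulting hull: (-5, 7), (-3, 1), (0, -3), (9, -10), (-1, 4).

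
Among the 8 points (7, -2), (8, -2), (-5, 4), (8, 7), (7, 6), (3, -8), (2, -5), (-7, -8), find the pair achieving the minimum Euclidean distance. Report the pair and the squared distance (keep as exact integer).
Pair = ((7, -2), (8, -2)); squared distance = 1

Compute all C(8, 2) = 28 pairwise squared distances (x_i − x_j)² + (y_i − y_j)². The minimum is 1, attained by the pair ((7, -2), (8, -2)).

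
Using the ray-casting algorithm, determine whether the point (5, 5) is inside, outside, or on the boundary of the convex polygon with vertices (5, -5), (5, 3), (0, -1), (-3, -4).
The point (5, 5) lies strictly outside the polygon

Cast a horizontal ray to the right from the query point and count how many polygon edges it crosses (each edge strictly once or zero times, handled with the usual half-open convention). 
Parity of crossings → even ⇒ outside.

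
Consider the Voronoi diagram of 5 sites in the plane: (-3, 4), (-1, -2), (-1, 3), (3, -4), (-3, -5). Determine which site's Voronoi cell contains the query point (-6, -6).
Nearest site = (-3, -5)

The Voronoi cell of site s contains exactly those query points closer to s than to any other site. Compute squared distances from q = (-6, -6) to each site:
  (-3 − -6)² + (-5 − -6)² = 10
  (-1 − -6)² + (-2 − -6)² = 41
  (3 − -6)² + (-4 − -6)² = 85
  (-1 − -6)² + (3 − -6)² = 106
  (-3 − -6)² + (4 − -6)² = 109
Minimum is attained by (-3, -5), so q lies in its Voronoi cell.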